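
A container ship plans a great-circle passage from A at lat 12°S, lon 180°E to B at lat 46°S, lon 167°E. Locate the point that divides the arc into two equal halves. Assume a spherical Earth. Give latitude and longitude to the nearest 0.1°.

Write both endpoints as unit vectors p₁, p₂ with components (cos φ cos λ, cos φ sin λ, sin φ).
The central angle between the endpoints is δ = arccos(p₁·p₂) ≈ 0.624 rad (35.7°).
Interpolate at f = 1/2 with slerp weights a = sin((1−f)δ)/sin δ ≈ 0.525, b = sin(fδ)/sin δ ≈ 0.525.
p = a·p₁ + b·p₂ ≈ (-0.869, 0.082, -0.487); φ = arcsin(p_z) ≈ -29.15°, λ = atan2(p_y, p_x) ≈ 174.61°.

≈ lat 29.2°S, lon 174.6°E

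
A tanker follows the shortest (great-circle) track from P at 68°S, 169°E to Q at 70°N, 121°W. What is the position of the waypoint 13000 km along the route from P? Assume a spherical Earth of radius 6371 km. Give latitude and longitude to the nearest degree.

≈ 44°N, 146°W

Convert each endpoint to a unit vector on the sphere (x = cos φ cos λ, y = cos φ sin λ, z = sin φ).
The central angle between the endpoints is δ = arccos(p₁·p₂) ≈ 2.545 rad (145.8°). The total great-circle distance is δ·R ≈ 2.545 × 6371 ≈ 16216 km, so the target fraction is f = 13000/16216 ≈ 0.802.
Interpolate at f ≈ 0.802 with slerp weights a = sin((1−f)δ)/sin δ ≈ 0.861, b = sin(fδ)/sin δ ≈ 1.588.
p = a·p₁ + b·p₂ ≈ (-0.596, -0.404, 0.694); φ = arcsin(p_z) ≈ 43.91°, λ = atan2(p_y, p_x) ≈ -145.89°.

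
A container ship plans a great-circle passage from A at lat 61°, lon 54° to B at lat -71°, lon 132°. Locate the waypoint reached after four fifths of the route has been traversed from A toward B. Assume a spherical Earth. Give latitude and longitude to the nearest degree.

≈ lat -47°, lon 99°

From cos δ = sin φ₁ sin φ₂ + cos φ₁ cos φ₂ cos Δλ, the central angle is δ ≈ 2.488 rad (142.6°).
Interpolate at f = 4/5 with slerp weights a = sin((1−f)δ)/sin δ ≈ 0.786, b = sin(fδ)/sin δ ≈ 1.503.
p = a·p₁ + b·p₂ ≈ (-0.103, 0.672, -0.734); φ = arcsin(p_z) ≈ -47.19°, λ = atan2(p_y, p_x) ≈ 98.76°.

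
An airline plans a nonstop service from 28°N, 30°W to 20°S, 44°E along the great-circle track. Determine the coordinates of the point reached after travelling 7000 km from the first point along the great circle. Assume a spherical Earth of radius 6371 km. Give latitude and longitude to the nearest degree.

Write both endpoints as unit vectors p₁, p₂ with components (cos φ cos λ, cos φ sin λ, sin φ).
The central angle between the endpoints is δ = arccos(p₁·p₂) ≈ 1.503 rad (86.1°). The total great-circle distance is δ·R ≈ 1.503 × 6371 ≈ 9573 km, so the target fraction is f = 7000/9573 ≈ 0.731.
Interpolate at f ≈ 0.731 with slerp weights a = sin((1−f)δ)/sin δ ≈ 0.394, b = sin(fδ)/sin δ ≈ 0.893.
p = a·p₁ + b·p₂ ≈ (0.905, 0.409, -0.120); φ = arcsin(p_z) ≈ -6.91°, λ = atan2(p_y, p_x) ≈ 24.32°.

≈ 7°S, 24°E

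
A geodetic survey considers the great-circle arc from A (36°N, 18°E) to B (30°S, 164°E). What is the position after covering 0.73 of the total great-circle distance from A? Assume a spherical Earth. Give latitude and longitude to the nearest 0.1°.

Write both endpoints as unit vectors p₁, p₂ with components (cos φ cos λ, cos φ sin λ, sin φ).
The central angle between the endpoints is δ = arccos(p₁·p₂) ≈ 2.636 rad (151.0°).
Interpolate at f = 0.73 with slerp weights a = sin((1−f)δ)/sin δ ≈ 1.348, b = sin(fδ)/sin δ ≈ 1.936.
p = a·p₁ + b·p₂ ≈ (-0.575, 0.799, -0.176); φ = arcsin(p_z) ≈ -10.13°, λ = atan2(p_y, p_x) ≈ 125.73°.

≈ (10.1°S, 125.7°E)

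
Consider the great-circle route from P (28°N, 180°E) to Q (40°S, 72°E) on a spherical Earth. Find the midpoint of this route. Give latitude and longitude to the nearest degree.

Write both endpoints as unit vectors p₁, p₂ with components (cos φ cos λ, cos φ sin λ, sin φ).
The central angle between the endpoints is δ = arccos(p₁·p₂) ≈ 2.107 rad (120.7°).
Interpolate at f = 1/2 with slerp weights a = sin((1−f)δ)/sin δ ≈ 1.011, b = sin(fδ)/sin δ ≈ 1.011.
p = a·p₁ + b·p₂ ≈ (-0.653, 0.737, -0.175); φ = arcsin(p_z) ≈ -10.09°, λ = atan2(p_y, p_x) ≈ 131.57°.

≈ (10°S, 132°E)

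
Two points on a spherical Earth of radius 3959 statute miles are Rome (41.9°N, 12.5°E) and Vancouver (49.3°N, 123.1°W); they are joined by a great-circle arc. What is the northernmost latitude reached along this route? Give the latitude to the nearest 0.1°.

The great circle lies in the plane with unit normal n̂ = (p₁ × p₂)/|p₁ × p₂|.
Here n̂_z ≈ -0.344; the vertex latitude is φ_max = arccos|n̂_z| ≈ 69.9°.
Check via Clairaut: cos φ_max = |cos φ₁| · sin C = cos(41.9°)·sin(27.5°) ≈ 0.344, again giving ≈ 69.9°.

≈ 69.9°N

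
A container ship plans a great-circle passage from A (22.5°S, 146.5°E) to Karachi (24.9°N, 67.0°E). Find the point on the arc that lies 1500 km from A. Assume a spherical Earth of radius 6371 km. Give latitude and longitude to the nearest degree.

Write both endpoints as unit vectors p₁, p₂ with components (cos φ cos λ, cos φ sin λ, sin φ).
The central angle between the endpoints is δ = arccos(p₁·p₂) ≈ 1.579 rad (90.5°). The total great-circle distance is δ·R ≈ 1.579 × 6371 ≈ 10061 km, so the target fraction is f = 1500/10061 ≈ 0.149.
Interpolate at f ≈ 0.149 with slerp weights a = sin((1−f)δ)/sin δ ≈ 0.974, b = sin(fδ)/sin δ ≈ 0.233.
p = a·p₁ + b·p₂ ≈ (-0.668, 0.692, -0.275); φ = arcsin(p_z) ≈ -15.94°, λ = atan2(p_y, p_x) ≈ 134.00°.

≈ (16°S, 134°E)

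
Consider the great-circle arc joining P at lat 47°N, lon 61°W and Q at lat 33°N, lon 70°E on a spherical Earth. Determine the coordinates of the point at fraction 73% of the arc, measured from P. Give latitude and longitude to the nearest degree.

Convert each endpoint to a unit vector on the sphere (x = cos φ cos λ, y = cos φ sin λ, z = sin φ).
The central angle between the endpoints is δ = arccos(p₁·p₂) ≈ 1.548 rad (88.7°).
Interpolate at f = 0.73 with slerp weights a = sin((1−f)δ)/sin δ ≈ 0.406, b = sin(fδ)/sin δ ≈ 0.905.
p = a·p₁ + b·p₂ ≈ (0.394, 0.471, 0.790); φ = arcsin(p_z) ≈ 52.14°, λ = atan2(p_y, p_x) ≈ 50.09°.

≈ lat 52°N, lon 50°E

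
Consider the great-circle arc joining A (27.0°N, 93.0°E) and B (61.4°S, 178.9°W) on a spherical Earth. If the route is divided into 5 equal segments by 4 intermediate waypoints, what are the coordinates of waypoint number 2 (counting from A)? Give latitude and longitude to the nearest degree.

The haversine formula gives a central angle δ ≈ 1.965 rad (112.6°) between the endpoints.
Interpolate at f = 2/5 with slerp weights a = sin((1−f)δ)/sin δ ≈ 1.001, b = sin(fδ)/sin δ ≈ 0.767.
p = a·p₁ + b·p₂ ≈ (-0.414, 0.884, -0.218); φ = arcsin(p_z) ≈ -12.62°, λ = atan2(p_y, p_x) ≈ 115.08°.

≈ (13°S, 115°E)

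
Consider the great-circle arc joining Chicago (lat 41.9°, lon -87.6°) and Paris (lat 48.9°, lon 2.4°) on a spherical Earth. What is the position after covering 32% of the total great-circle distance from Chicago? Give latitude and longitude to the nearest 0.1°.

≈ lat 52.1°, lon -63.6°

From cos δ = sin φ₁ sin φ₂ + cos φ₁ cos φ₂ cos Δλ, the central angle is δ ≈ 1.043 rad (59.8°).
Interpolate at f = 0.32 with slerp weights a = sin((1−f)δ)/sin δ ≈ 0.754, b = sin(fδ)/sin δ ≈ 0.379.
p = a·p₁ + b·p₂ ≈ (0.273, -0.550, 0.789); φ = arcsin(p_z) ≈ 52.12°, λ = atan2(p_y, p_x) ≈ -63.64°.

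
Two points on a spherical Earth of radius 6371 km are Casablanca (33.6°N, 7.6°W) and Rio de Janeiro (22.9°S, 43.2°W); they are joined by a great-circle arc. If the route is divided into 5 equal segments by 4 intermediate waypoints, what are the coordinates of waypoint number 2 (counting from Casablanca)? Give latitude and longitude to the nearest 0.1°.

≈ 11.3°N, 23.0°W

Write both endpoints as unit vectors p₁, p₂ with components (cos φ cos λ, cos φ sin λ, sin φ).
The central angle between the endpoints is δ = arccos(p₁·p₂) ≈ 1.150 rad (65.9°).
Interpolate at f = 2/5 with slerp weights a = sin((1−f)δ)/sin δ ≈ 0.697, b = sin(fδ)/sin δ ≈ 0.486.
p = a·p₁ + b·p₂ ≈ (0.902, -0.384, 0.197); φ = arcsin(p_z) ≈ 11.34°, λ = atan2(p_y, p_x) ≈ -23.03°.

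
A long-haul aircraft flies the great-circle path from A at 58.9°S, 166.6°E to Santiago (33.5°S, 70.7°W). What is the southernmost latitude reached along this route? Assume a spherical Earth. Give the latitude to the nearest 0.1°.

≈ 68.1°S

The great circle lies in the plane with unit normal n̂ = (p₁ × p₂)/|p₁ × p₂|.
Here n̂_z ≈ +0.373; the vertex latitude is φ_max = arccos|n̂_z| ≈ 68.1°.
Check via Clairaut: cos φ_max = |cos φ₁| · sin C = cos(58.9°)·sin(133.7°) ≈ 0.373, again giving ≈ 68.1°.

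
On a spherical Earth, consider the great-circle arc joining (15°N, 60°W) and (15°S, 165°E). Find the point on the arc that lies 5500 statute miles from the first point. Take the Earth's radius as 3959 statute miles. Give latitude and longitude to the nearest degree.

≈ (3°S, 138°W)

From cos δ = sin φ₁ sin φ₂ + cos φ₁ cos φ₂ cos Δλ, the central angle is δ ≈ 2.384 rad (136.6°). The total great-circle distance is δ·R ≈ 2.384 × 3959 ≈ 9440 mi, so the target fraction is f = 5500/9440 ≈ 0.583.
Interpolate at f ≈ 0.583 with slerp weights a = sin((1−f)δ)/sin δ ≈ 1.221, b = sin(fδ)/sin δ ≈ 1.432.
p = a·p₁ + b·p₂ ≈ (-0.746, -0.664, -0.055); φ = arcsin(p_z) ≈ -3.13°, λ = atan2(p_y, p_x) ≈ -138.36°.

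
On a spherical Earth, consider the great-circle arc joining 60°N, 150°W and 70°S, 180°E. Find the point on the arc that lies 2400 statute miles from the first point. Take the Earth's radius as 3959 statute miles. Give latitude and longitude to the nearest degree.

≈ 26°N, 158°W

Write both endpoints as unit vectors p₁, p₂ with components (cos φ cos λ, cos φ sin λ, sin φ).
The central angle between the endpoints is δ = arccos(p₁·p₂) ≈ 2.299 rad (131.7°). The total great-circle distance is δ·R ≈ 2.299 × 3959 ≈ 9103 mi, so the target fraction is f = 2400/9103 ≈ 0.264.
Interpolate at f ≈ 0.264 with slerp weights a = sin((1−f)δ)/sin δ ≈ 1.330, b = sin(fδ)/sin δ ≈ 0.764.
p = a·p₁ + b·p₂ ≈ (-0.837, -0.333, 0.434); φ = arcsin(p_z) ≈ 25.75°, λ = atan2(p_y, p_x) ≈ -158.34°.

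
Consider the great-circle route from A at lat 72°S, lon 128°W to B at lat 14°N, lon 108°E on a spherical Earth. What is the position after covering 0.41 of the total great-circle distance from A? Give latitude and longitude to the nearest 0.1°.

≈ lat 49.7°S, lon 131.4°E

From cos δ = sin φ₁ sin φ₂ + cos φ₁ cos φ₂ cos Δλ, the central angle is δ ≈ 1.980 rad (113.4°).
Interpolate at f = 0.41 with slerp weights a = sin((1−f)δ)/sin δ ≈ 1.003, b = sin(fδ)/sin δ ≈ 0.791.
p = a·p₁ + b·p₂ ≈ (-0.428, 0.486, -0.762); φ = arcsin(p_z) ≈ -49.67°, λ = atan2(p_y, p_x) ≈ 131.39°.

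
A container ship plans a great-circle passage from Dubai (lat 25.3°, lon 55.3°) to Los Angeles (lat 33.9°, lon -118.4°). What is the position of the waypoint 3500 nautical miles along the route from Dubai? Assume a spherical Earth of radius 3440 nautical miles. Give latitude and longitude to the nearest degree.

≈ lat 82°, lon 17°

Convert each endpoint to a unit vector on the sphere (x = cos φ cos λ, y = cos φ sin λ, z = sin φ).
The central angle between the endpoints is δ = arccos(p₁·p₂) ≈ 2.103 rad (120.5°). The total great-circle distance is δ·R ≈ 2.103 × 3440 ≈ 7235 nmi, so the target fraction is f = 3500/7235 ≈ 0.484.
Interpolate at f ≈ 0.484 with slerp weights a = sin((1−f)δ)/sin δ ≈ 1.027, b = sin(fδ)/sin δ ≈ 0.987.
p = a·p₁ + b·p₂ ≈ (0.139, 0.042, 0.989); φ = arcsin(p_z) ≈ 81.67°, λ = atan2(p_y, p_x) ≈ 16.93°.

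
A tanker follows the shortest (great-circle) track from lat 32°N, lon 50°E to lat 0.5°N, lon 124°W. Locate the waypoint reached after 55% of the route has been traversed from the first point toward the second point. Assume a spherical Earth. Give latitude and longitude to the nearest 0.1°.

≈ lat 64.9°N, lon 103.4°W

Convert each endpoint to a unit vector on the sphere (x = cos φ cos λ, y = cos φ sin λ, z = sin φ).
The central angle between the endpoints is δ = arccos(p₁·p₂) ≈ 2.566 rad (147.0°).
Interpolate at f = 0.55 with slerp weights a = sin((1−f)δ)/sin δ ≈ 1.680, b = sin(fδ)/sin δ ≈ 1.813.
p = a·p₁ + b·p₂ ≈ (-0.098, -0.412, 0.906); φ = arcsin(p_z) ≈ 64.95°, λ = atan2(p_y, p_x) ≈ -103.41°.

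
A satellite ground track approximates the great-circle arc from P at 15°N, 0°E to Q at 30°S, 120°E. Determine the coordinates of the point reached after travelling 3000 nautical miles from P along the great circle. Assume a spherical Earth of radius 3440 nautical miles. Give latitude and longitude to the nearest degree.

≈ 9°S, 44°E

From cos δ = sin φ₁ sin φ₂ + cos φ₁ cos φ₂ cos Δλ, the central angle is δ ≈ 2.150 rad (123.2°). The total great-circle distance is δ·R ≈ 2.150 × 3440 ≈ 7397 nmi, so the target fraction is f = 3000/7397 ≈ 0.406.
Interpolate at f ≈ 0.406 with slerp weights a = sin((1−f)δ)/sin δ ≈ 1.144, b = sin(fδ)/sin δ ≈ 0.915.
p = a·p₁ + b·p₂ ≈ (0.709, 0.686, -0.161); φ = arcsin(p_z) ≈ -9.29°, λ = atan2(p_y, p_x) ≈ 44.06°.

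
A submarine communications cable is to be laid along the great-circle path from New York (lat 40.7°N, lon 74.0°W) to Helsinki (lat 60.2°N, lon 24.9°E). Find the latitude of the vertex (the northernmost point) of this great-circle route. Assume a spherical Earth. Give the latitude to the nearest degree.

≈ 64°N

The great circle lies in the plane with unit normal n̂ = (p₁ × p₂)/|p₁ × p₂|.
Here n̂_z ≈ +0.432; the vertex latitude is φ_max = arccos|n̂_z| ≈ 64.4°.
Check via Clairaut: cos φ_max = |cos φ₁| · sin C = cos(40.7°)·sin(34.7°) ≈ 0.432, again giving ≈ 64.4°.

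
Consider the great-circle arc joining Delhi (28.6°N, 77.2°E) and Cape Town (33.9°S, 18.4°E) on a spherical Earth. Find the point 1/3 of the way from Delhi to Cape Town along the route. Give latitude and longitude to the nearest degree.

≈ (8°N, 57°E)

Write both endpoints as unit vectors p₁, p₂ with components (cos φ cos λ, cos φ sin λ, sin φ).
The central angle between the endpoints is δ = arccos(p₁·p₂) ≈ 1.460 rad (83.7°).
Interpolate at f = 1/3 with slerp weights a = sin((1−f)δ)/sin δ ≈ 0.832, b = sin(fδ)/sin δ ≈ 0.471.
p = a·p₁ + b·p₂ ≈ (0.532, 0.836, 0.136); φ = arcsin(p_z) ≈ 7.80°, λ = atan2(p_y, p_x) ≈ 57.49°.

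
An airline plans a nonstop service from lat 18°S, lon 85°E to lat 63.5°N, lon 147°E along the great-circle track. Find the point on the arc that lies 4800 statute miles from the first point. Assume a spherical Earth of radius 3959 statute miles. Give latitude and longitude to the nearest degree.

Convert each endpoint to a unit vector on the sphere (x = cos φ cos λ, y = cos φ sin λ, z = sin φ).
The central angle between the endpoints is δ = arccos(p₁·p₂) ≈ 1.648 rad (94.4°). The total great-circle distance is δ·R ≈ 1.648 × 3959 ≈ 6525 mi, so the target fraction is f = 4800/6525 ≈ 0.736.
Interpolate at f ≈ 0.736 with slerp weights a = sin((1−f)δ)/sin δ ≈ 0.423, b = sin(fδ)/sin δ ≈ 0.939.
p = a·p₁ + b·p₂ ≈ (-0.316, 0.629, 0.710); φ = arcsin(p_z) ≈ 45.22°, λ = atan2(p_y, p_x) ≈ 116.69°.

≈ lat 45°N, lon 117°E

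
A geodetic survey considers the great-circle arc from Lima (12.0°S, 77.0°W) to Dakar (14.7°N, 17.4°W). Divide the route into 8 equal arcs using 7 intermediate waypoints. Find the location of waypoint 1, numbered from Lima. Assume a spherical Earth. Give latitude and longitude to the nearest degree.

≈ 9°S, 69°W

Write both endpoints as unit vectors p₁, p₂ with components (cos φ cos λ, cos φ sin λ, sin φ).
The central angle between the endpoints is δ = arccos(p₁·p₂) ≈ 1.131 rad (64.8°).
Interpolate at f = 1/8 with slerp weights a = sin((1−f)δ)/sin δ ≈ 0.924, b = sin(fδ)/sin δ ≈ 0.156.
p = a·p₁ + b·p₂ ≈ (0.347, -0.925, -0.153); φ = arcsin(p_z) ≈ -8.77°, λ = atan2(p_y, p_x) ≈ -69.45°.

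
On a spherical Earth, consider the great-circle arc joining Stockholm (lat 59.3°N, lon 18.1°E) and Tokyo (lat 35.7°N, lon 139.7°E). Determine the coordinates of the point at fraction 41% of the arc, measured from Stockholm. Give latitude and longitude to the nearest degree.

Write both endpoints as unit vectors p₁, p₂ with components (cos φ cos λ, cos φ sin λ, sin φ).
The central angle between the endpoints is δ = arccos(p₁·p₂) ≈ 1.282 rad (73.5°).
Interpolate at f = 0.41 with slerp weights a = sin((1−f)δ)/sin δ ≈ 0.716, b = sin(fδ)/sin δ ≈ 0.523.
p = a·p₁ + b·p₂ ≈ (0.023, 0.389, 0.921); φ = arcsin(p_z) ≈ 67.09°, λ = atan2(p_y, p_x) ≈ 86.58°.

≈ lat 67°N, lon 87°E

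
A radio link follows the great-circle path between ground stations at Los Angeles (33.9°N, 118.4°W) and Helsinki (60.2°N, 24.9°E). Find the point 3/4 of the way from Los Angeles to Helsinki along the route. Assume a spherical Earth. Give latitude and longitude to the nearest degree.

Write both endpoints as unit vectors p₁, p₂ with components (cos φ cos λ, cos φ sin λ, sin φ).
The central angle between the endpoints is δ = arccos(p₁·p₂) ≈ 1.417 rad (81.2°).
Interpolate at f = 3/4 with slerp weights a = sin((1−f)δ)/sin δ ≈ 0.351, b = sin(fδ)/sin δ ≈ 0.884.
p = a·p₁ + b·p₂ ≈ (0.260, -0.071, 0.963); φ = arcsin(p_z) ≈ 74.36°, λ = atan2(p_y, p_x) ≈ -15.33°.

≈ 74°N, 15°W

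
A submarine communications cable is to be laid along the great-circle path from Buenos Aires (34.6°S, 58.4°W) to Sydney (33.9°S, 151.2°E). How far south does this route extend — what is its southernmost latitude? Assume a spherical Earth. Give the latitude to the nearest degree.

The great circle lies in the plane with unit normal n̂ = (p₁ × p₂)/|p₁ × p₂|.
Here n̂_z ≈ -0.351; the vertex latitude is φ_max = arccos|n̂_z| ≈ 69.4°.
Check via Clairaut: cos φ_max = |cos φ₁| · sin C = cos(34.6°)·sin(154.7°) ≈ 0.351, again giving ≈ 69.4°.

≈ 69°S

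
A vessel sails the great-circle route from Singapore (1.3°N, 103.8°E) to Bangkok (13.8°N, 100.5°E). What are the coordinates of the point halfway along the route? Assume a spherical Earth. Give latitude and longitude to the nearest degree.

≈ (8°N, 102°E)

Convert each endpoint to a unit vector on the sphere (x = cos φ cos λ, y = cos φ sin λ, z = sin φ).
The central angle between the endpoints is δ = arccos(p₁·p₂) ≈ 0.225 rad (12.9°).
Interpolate at f = 1/2 with slerp weights a = sin((1−f)δ)/sin δ ≈ 0.503, b = sin(fδ)/sin δ ≈ 0.503.
p = a·p₁ + b·p₂ ≈ (-0.209, 0.969, 0.131); φ = arcsin(p_z) ≈ 7.55°, λ = atan2(p_y, p_x) ≈ 102.17°.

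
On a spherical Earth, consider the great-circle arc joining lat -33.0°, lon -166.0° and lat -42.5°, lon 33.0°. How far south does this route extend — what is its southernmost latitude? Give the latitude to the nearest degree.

The great circle lies in the plane with unit normal n̂ = (p₁ × p₂)/|p₁ × p₂|.
Here n̂_z ≈ -0.206; the vertex latitude is φ_max = arccos|n̂_z| ≈ 78.1°.
Check via Clairaut: cos φ_max = |cos φ₁| · sin C = cos(33.0°)·sin(165.8°) ≈ 0.206, again giving ≈ 78.1°.

≈ -78°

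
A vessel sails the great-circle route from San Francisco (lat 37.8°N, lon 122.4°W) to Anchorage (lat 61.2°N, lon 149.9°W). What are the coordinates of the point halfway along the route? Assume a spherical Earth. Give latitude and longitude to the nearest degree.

≈ lat 50°N, lon 133°W

The haversine formula gives a central angle δ ≈ 0.506 rad (29.0°) between the endpoints.
Interpolate at f = 1/2 with slerp weights a = sin((1−f)δ)/sin δ ≈ 0.516, b = sin(fδ)/sin δ ≈ 0.516.
p = a·p₁ + b·p₂ ≈ (-0.434, -0.469, 0.769); φ = arcsin(p_z) ≈ 50.27°, λ = atan2(p_y, p_x) ≈ -132.75°.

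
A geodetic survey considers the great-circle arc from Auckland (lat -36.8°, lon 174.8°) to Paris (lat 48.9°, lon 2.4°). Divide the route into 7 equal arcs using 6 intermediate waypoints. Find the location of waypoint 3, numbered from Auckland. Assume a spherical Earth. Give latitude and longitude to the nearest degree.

≈ lat 31°, lon 150°

Convert each endpoint to a unit vector on the sphere (x = cos φ cos λ, y = cos φ sin λ, z = sin φ).
The central angle between the endpoints is δ = arccos(p₁·p₂) ≈ 2.909 rad (166.7°).
Interpolate at f = 3/7 with slerp weights a = sin((1−f)δ)/sin δ ≈ 4.327, b = sin(fδ)/sin δ ≈ 4.119.
p = a·p₁ + b·p₂ ≈ (-0.745, 0.427, 0.512); φ = arcsin(p_z) ≈ 30.81°, λ = atan2(p_y, p_x) ≈ 150.16°.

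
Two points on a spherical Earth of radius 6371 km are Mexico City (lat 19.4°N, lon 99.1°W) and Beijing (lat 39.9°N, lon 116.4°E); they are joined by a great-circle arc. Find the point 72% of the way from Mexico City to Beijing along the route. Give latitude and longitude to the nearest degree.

From cos δ = sin φ₁ sin φ₂ + cos φ₁ cos φ₂ cos Δλ, the central angle is δ ≈ 1.956 rad (112.1°).
Interpolate at f = 0.72 with slerp weights a = sin((1−f)δ)/sin δ ≈ 0.562, b = sin(fδ)/sin δ ≈ 1.065.
p = a·p₁ + b·p₂ ≈ (-0.447, 0.208, 0.870); φ = arcsin(p_z) ≈ 60.44°, λ = atan2(p_y, p_x) ≈ 155.01°.

≈ lat 60°N, lon 155°E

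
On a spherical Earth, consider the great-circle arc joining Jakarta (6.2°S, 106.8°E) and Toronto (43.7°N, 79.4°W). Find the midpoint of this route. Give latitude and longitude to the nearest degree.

≈ (64°N, 123°E)

Write both endpoints as unit vectors p₁, p₂ with components (cos φ cos λ, cos φ sin λ, sin φ).
The central angle between the endpoints is δ = arccos(p₁·p₂) ≈ 2.480 rad (142.1°).
Interpolate at f = 1/2 with slerp weights a = sin((1−f)δ)/sin δ ≈ 1.540, b = sin(fδ)/sin δ ≈ 1.540.
p = a·p₁ + b·p₂ ≈ (-0.238, 0.371, 0.898); φ = arcsin(p_z) ≈ 63.84°, λ = atan2(p_y, p_x) ≈ 122.63°.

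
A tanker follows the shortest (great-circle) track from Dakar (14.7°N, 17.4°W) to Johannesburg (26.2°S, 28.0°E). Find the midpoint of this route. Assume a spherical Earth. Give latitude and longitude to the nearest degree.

Convert each endpoint to a unit vector on the sphere (x = cos φ cos λ, y = cos φ sin λ, z = sin φ).
The central angle between the endpoints is δ = arccos(p₁·p₂) ≈ 1.050 rad (60.2°).
Interpolate at f = 1/2 with slerp weights a = sin((1−f)δ)/sin δ ≈ 0.578, b = sin(fδ)/sin δ ≈ 0.578.
p = a·p₁ + b·p₂ ≈ (0.991, 0.076, -0.108); φ = arcsin(p_z) ≈ -6.23°, λ = atan2(p_y, p_x) ≈ 4.40°.

≈ 6°S, 4°E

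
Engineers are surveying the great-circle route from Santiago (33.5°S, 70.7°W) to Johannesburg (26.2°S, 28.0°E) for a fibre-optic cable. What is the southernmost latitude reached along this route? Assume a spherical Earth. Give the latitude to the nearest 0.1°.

≈ 41.8°S

The great circle lies in the plane with unit normal n̂ = (p₁ × p₂)/|p₁ × p₂|.
Here n̂_z ≈ +0.746; the vertex latitude is φ_max = arccos|n̂_z| ≈ 41.8°.
Check via Clairaut: cos φ_max = |cos φ₁| · sin C = cos(33.5°)·sin(116.5°) ≈ 0.746, again giving ≈ 41.8°.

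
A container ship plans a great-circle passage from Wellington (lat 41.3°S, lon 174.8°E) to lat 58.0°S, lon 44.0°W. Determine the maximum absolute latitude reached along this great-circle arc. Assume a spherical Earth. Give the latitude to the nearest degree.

The great circle lies in the plane with unit normal n̂ = (p₁ × p₂)/|p₁ × p₂|.
Here n̂_z ≈ +0.258; the vertex latitude is φ_max = arccos|n̂_z| ≈ 75.1°.

≈ 75°S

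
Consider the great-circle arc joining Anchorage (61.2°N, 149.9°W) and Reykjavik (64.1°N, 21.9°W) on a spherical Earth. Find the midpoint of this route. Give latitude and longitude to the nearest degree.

≈ 77°N, 92°W

Write both endpoints as unit vectors p₁, p₂ with components (cos φ cos λ, cos φ sin λ, sin φ).
The central angle between the endpoints is δ = arccos(p₁·p₂) ≈ 0.852 rad (48.8°).
Interpolate at f = 1/2 with slerp weights a = sin((1−f)δ)/sin δ ≈ 0.549, b = sin(fδ)/sin δ ≈ 0.549.
p = a·p₁ + b·p₂ ≈ (-0.006, -0.222, 0.975); φ = arcsin(p_z) ≈ 77.16°, λ = atan2(p_y, p_x) ≈ -91.63°.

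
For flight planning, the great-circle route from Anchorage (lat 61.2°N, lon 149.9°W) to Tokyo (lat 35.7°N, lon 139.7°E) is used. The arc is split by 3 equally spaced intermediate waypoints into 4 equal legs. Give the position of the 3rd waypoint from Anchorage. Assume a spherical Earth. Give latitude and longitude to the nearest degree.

≈ lat 45°N, lon 150°E

From cos δ = sin φ₁ sin φ₂ + cos φ₁ cos φ₂ cos Δλ, the central angle is δ ≈ 0.873 rad (50.0°).
Interpolate at f = 3/4 with slerp weights a = sin((1−f)δ)/sin δ ≈ 0.283, b = sin(fδ)/sin δ ≈ 0.795.
p = a·p₁ + b·p₂ ≈ (-0.610, 0.349, 0.711); φ = arcsin(p_z) ≈ 45.35°, λ = atan2(p_y, p_x) ≈ 150.21°.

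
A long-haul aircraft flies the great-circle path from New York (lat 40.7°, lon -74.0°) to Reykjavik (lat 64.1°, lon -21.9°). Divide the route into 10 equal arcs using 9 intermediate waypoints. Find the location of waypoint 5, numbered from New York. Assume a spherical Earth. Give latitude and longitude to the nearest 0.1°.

≈ lat 55.1°, lon -55.4°

Write both endpoints as unit vectors p₁, p₂ with components (cos φ cos λ, cos φ sin λ, sin φ).
The central angle between the endpoints is δ = arccos(p₁·p₂) ≈ 0.660 rad (37.8°).
Interpolate at f = 5/10 with slerp weights a = sin((1−f)δ)/sin δ ≈ 0.529, b = sin(fδ)/sin δ ≈ 0.529.
p = a·p₁ + b·p₂ ≈ (0.325, -0.471, 0.820); φ = arcsin(p_z) ≈ 55.09°, λ = atan2(p_y, p_x) ≈ -55.44°.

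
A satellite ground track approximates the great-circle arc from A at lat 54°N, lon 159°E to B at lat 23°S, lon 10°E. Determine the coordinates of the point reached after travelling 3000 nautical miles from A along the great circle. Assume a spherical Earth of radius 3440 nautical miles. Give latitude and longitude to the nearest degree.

≈ lat 55°N, lon 66°E

Write both endpoints as unit vectors p₁, p₂ with components (cos φ cos λ, cos φ sin λ, sin φ).
The central angle between the endpoints is δ = arccos(p₁·p₂) ≈ 2.465 rad (141.3°). The total great-circle distance is δ·R ≈ 2.465 × 3440 ≈ 8481 nmi, so the target fraction is f = 3000/8481 ≈ 0.354.
Interpolate at f ≈ 0.354 with slerp weights a = sin((1−f)δ)/sin δ ≈ 1.597, b = sin(fδ)/sin δ ≈ 1.223.
p = a·p₁ + b·p₂ ≈ (0.232, 0.532, 0.814); φ = arcsin(p_z) ≈ 54.51°, λ = atan2(p_y, p_x) ≈ 66.40°.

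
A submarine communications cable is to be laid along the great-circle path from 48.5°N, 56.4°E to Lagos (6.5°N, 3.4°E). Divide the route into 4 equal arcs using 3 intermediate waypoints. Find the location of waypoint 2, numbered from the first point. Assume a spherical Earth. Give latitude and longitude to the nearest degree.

≈ 30°N, 24°E

Convert each endpoint to a unit vector on the sphere (x = cos φ cos λ, y = cos φ sin λ, z = sin φ).
The central angle between the endpoints is δ = arccos(p₁·p₂) ≈ 1.069 rad (61.2°).
Interpolate at f = 2/4 with slerp weights a = sin((1−f)δ)/sin δ ≈ 0.581, b = sin(fδ)/sin δ ≈ 0.581.
p = a·p₁ + b·p₂ ≈ (0.789, 0.355, 0.501); φ = arcsin(p_z) ≈ 30.06°, λ = atan2(p_y, p_x) ≈ 24.21°.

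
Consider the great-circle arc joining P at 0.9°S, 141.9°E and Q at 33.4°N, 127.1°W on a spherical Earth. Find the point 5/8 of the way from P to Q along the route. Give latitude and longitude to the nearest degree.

≈ 27°N, 166°W

Write both endpoints as unit vectors p₁, p₂ with components (cos φ cos λ, cos φ sin λ, sin φ).
The central angle between the endpoints is δ = arccos(p₁·p₂) ≈ 1.594 rad (91.3°).
Interpolate at f = 5/8 with slerp weights a = sin((1−f)δ)/sin δ ≈ 0.563, b = sin(fδ)/sin δ ≈ 0.840.
p = a·p₁ + b·p₂ ≈ (-0.866, -0.212, 0.453); φ = arcsin(p_z) ≈ 26.96°, λ = atan2(p_y, p_x) ≈ -166.25°.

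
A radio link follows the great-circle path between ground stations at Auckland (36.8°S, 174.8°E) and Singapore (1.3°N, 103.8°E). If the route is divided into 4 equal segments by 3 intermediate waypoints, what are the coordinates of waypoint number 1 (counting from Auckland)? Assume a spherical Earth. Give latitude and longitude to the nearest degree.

Convert each endpoint to a unit vector on the sphere (x = cos φ cos λ, y = cos φ sin λ, z = sin φ).
The central angle between the endpoints is δ = arccos(p₁·p₂) ≈ 1.321 rad (75.7°).
Interpolate at f = 1/4 with slerp weights a = sin((1−f)δ)/sin δ ≈ 0.863, b = sin(fδ)/sin δ ≈ 0.335.
p = a·p₁ + b·p₂ ≈ (-0.768, 0.388, -0.510); φ = arcsin(p_z) ≈ -30.63°, λ = atan2(p_y, p_x) ≈ 153.23°.

≈ 31°S, 153°E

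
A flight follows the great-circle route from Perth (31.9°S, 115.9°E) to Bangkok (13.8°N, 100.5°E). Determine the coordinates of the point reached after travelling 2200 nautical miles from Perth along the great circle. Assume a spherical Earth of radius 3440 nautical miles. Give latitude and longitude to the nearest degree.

Convert each endpoint to a unit vector on the sphere (x = cos φ cos λ, y = cos φ sin λ, z = sin φ).
The central angle between the endpoints is δ = arccos(p₁·p₂) ≈ 0.838 rad (48.0°). The total great-circle distance is δ·R ≈ 0.838 × 3440 ≈ 2883 nmi, so the target fraction is f = 2200/2883 ≈ 0.763.
Interpolate at f ≈ 0.763 with slerp weights a = sin((1−f)δ)/sin δ ≈ 0.265, b = sin(fδ)/sin δ ≈ 0.803.
p = a·p₁ + b·p₂ ≈ (-0.241, 0.969, 0.051); φ = arcsin(p_z) ≈ 2.94°, λ = atan2(p_y, p_x) ≈ 103.94°.

≈ 3°N, 104°E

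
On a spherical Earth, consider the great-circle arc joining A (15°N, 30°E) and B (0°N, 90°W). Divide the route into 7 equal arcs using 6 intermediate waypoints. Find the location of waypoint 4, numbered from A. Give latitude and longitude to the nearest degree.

Write both endpoints as unit vectors p₁, p₂ with components (cos φ cos λ, cos φ sin λ, sin φ).
The central angle between the endpoints is δ = arccos(p₁·p₂) ≈ 2.075 rad (118.9°).
Interpolate at f = 4/7 with slerp weights a = sin((1−f)δ)/sin δ ≈ 0.887, b = sin(fδ)/sin δ ≈ 1.058.
p = a·p₁ + b·p₂ ≈ (0.742, -0.630, 0.230); φ = arcsin(p_z) ≈ 13.27°, λ = atan2(p_y, p_x) ≈ -40.34°.

≈ (13°N, 40°W)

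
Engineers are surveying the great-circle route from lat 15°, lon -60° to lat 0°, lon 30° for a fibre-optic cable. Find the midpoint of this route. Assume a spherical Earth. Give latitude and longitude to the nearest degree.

≈ lat 11°, lon -14°

Convert each endpoint to a unit vector on the sphere (x = cos φ cos λ, y = cos φ sin λ, z = sin φ).
The central angle between the endpoints is δ = arccos(p₁·p₂) ≈ 1.571 rad (90.0°).
Interpolate at f = 1/2 with slerp weights a = sin((1−f)δ)/sin δ ≈ 0.707, b = sin(fδ)/sin δ ≈ 0.707.
p = a·p₁ + b·p₂ ≈ (0.954, -0.238, 0.183); φ = arcsin(p_z) ≈ 10.55°, λ = atan2(p_y, p_x) ≈ -14.01°.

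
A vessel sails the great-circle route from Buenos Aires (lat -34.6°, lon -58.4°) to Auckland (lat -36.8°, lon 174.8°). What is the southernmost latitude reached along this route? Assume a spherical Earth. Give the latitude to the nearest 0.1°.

≈ -58.1°

The great circle lies in the plane with unit normal n̂ = (p₁ × p₂)/|p₁ × p₂|.
Here n̂_z ≈ -0.529; the vertex latitude is φ_max = arccos|n̂_z| ≈ 58.1°.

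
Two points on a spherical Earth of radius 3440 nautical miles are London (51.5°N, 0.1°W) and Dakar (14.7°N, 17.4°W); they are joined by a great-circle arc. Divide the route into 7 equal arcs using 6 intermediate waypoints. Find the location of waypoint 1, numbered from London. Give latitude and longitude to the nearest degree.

From cos δ = sin φ₁ sin φ₂ + cos φ₁ cos φ₂ cos Δλ, the central angle is δ ≈ 0.686 rad (39.3°).
Interpolate at f = 1/7 with slerp weights a = sin((1−f)δ)/sin δ ≈ 0.876, b = sin(fδ)/sin δ ≈ 0.154.
p = a·p₁ + b·p₂ ≈ (0.688, -0.046, 0.725); φ = arcsin(p_z) ≈ 46.43°, λ = atan2(p_y, p_x) ≈ -3.80°.

≈ (46°N, 4°W)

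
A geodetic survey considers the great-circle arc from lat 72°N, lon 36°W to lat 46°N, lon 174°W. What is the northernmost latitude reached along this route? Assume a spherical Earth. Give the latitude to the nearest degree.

≈ 80°N

The great circle lies in the plane with unit normal n̂ = (p₁ × p₂)/|p₁ × p₂|.
Here n̂_z ≈ -0.169; the vertex latitude is φ_max = arccos|n̂_z| ≈ 80.3°.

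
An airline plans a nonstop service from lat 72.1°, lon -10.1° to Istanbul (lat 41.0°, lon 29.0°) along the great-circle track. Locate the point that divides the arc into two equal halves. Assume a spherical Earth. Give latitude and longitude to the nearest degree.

The haversine formula gives a central angle δ ≈ 0.636 rad (36.5°) between the endpoints.
Interpolate at f = 1/2 with slerp weights a = sin((1−f)δ)/sin δ ≈ 0.526, b = sin(fδ)/sin δ ≈ 0.526.
p = a·p₁ + b·p₂ ≈ (0.507, 0.164, 0.846); φ = arcsin(p_z) ≈ 57.81°, λ = atan2(p_y, p_x) ≈ 17.96°.

≈ lat 58°, lon 18°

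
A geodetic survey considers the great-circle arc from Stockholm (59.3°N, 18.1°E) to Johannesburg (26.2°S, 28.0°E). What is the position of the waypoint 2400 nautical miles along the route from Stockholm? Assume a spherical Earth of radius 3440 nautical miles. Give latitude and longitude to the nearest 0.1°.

Convert each endpoint to a unit vector on the sphere (x = cos φ cos λ, y = cos φ sin λ, z = sin φ).
The central angle between the endpoints is δ = arccos(p₁·p₂) ≈ 1.499 rad (85.9°). The total great-circle distance is δ·R ≈ 1.499 × 3440 ≈ 5157 nmi, so the target fraction is f = 2400/5157 ≈ 0.465.
Interpolate at f ≈ 0.465 with slerp weights a = sin((1−f)δ)/sin δ ≈ 0.720, b = sin(fδ)/sin δ ≈ 0.644.
p = a·p₁ + b·p₂ ≈ (0.860, 0.386, 0.335); φ = arcsin(p_z) ≈ 19.57°, λ = atan2(p_y, p_x) ≈ 24.15°.

≈ 19.6°N, 24.2°E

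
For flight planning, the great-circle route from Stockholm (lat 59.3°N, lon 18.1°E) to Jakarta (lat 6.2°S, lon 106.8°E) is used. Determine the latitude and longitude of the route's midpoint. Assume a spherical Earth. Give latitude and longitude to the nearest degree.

≈ lat 34°N, lon 80°E

Convert each endpoint to a unit vector on the sphere (x = cos φ cos λ, y = cos φ sin λ, z = sin φ).
The central angle between the endpoints is δ = arccos(p₁·p₂) ≈ 1.652 rad (94.7°).
Interpolate at f = 1/2 with slerp weights a = sin((1−f)δ)/sin δ ≈ 0.738, b = sin(fδ)/sin δ ≈ 0.738.
p = a·p₁ + b·p₂ ≈ (0.146, 0.819, 0.555); φ = arcsin(p_z) ≈ 33.69°, λ = atan2(p_y, p_x) ≈ 79.89°.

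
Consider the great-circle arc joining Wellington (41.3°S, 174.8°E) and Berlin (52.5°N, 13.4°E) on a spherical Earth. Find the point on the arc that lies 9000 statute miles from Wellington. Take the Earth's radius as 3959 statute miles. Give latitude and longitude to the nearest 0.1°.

Write both endpoints as unit vectors p₁, p₂ with components (cos φ cos λ, cos φ sin λ, sin φ).
The central angle between the endpoints is δ = arccos(p₁·p₂) ≈ 2.848 rad (163.2°). The total great-circle distance is δ·R ≈ 2.848 × 3959 ≈ 11273 mi, so the target fraction is f = 9000/11273 ≈ 0.798.
Interpolate at f ≈ 0.798 with slerp weights a = sin((1−f)δ)/sin δ ≈ 1.874, b = sin(fδ)/sin δ ≈ 2.633.
p = a·p₁ + b·p₂ ≈ (0.157, 0.499, 0.852); φ = arcsin(p_z) ≈ 58.45°, λ = atan2(p_y, p_x) ≈ 72.51°.

≈ (58.4°N, 72.5°E)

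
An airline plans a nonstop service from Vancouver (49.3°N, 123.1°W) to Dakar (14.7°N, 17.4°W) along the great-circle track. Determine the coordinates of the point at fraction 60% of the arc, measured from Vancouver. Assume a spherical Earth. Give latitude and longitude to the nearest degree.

The haversine formula gives a central angle δ ≈ 1.549 rad (88.8°) between the endpoints.
Interpolate at f = 0.60 with slerp weights a = sin((1−f)δ)/sin δ ≈ 0.581, b = sin(fδ)/sin δ ≈ 0.801.
p = a·p₁ + b·p₂ ≈ (0.533, -0.549, 0.644); φ = arcsin(p_z) ≈ 40.07°, λ = atan2(p_y, p_x) ≈ -45.86°.

≈ (40°N, 46°W)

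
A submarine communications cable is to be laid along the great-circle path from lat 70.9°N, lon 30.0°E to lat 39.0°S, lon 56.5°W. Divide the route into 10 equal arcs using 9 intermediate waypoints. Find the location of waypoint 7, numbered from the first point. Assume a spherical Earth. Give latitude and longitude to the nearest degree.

≈ lat 4°S, lon 42°W

From cos δ = sin φ₁ sin φ₂ + cos φ₁ cos φ₂ cos Δλ, the central angle is δ ≈ 2.188 rad (125.4°).
Interpolate at f = 7/10 with slerp weights a = sin((1−f)δ)/sin δ ≈ 0.749, b = sin(fδ)/sin δ ≈ 1.226.
p = a·p₁ + b·p₂ ≈ (0.738, -0.672, -0.064); φ = arcsin(p_z) ≈ -3.66°, λ = atan2(p_y, p_x) ≈ -42.32°.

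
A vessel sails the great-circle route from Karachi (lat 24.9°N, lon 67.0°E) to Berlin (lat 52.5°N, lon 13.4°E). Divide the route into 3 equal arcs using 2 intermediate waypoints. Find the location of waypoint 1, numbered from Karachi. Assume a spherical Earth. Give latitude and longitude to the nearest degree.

≈ lat 37°N, lon 54°E

From cos δ = sin φ₁ sin φ₂ + cos φ₁ cos φ₂ cos Δλ, the central angle is δ ≈ 0.848 rad (48.6°).
Interpolate at f = 1/3 with slerp weights a = sin((1−f)δ)/sin δ ≈ 0.714, b = sin(fδ)/sin δ ≈ 0.372.
p = a·p₁ + b·p₂ ≈ (0.473, 0.649, 0.596); φ = arcsin(p_z) ≈ 36.57°, λ = atan2(p_y, p_x) ≈ 53.89°.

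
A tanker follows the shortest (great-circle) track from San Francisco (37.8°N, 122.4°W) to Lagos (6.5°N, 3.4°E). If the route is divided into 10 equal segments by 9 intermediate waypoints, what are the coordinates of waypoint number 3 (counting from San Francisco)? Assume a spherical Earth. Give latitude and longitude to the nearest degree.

Write both endpoints as unit vectors p₁, p₂ with components (cos φ cos λ, cos φ sin λ, sin φ).
The central angle between the endpoints is δ = arccos(p₁·p₂) ≈ 1.971 rad (112.9°).
Interpolate at f = 3/10 with slerp weights a = sin((1−f)δ)/sin δ ≈ 1.066, b = sin(fδ)/sin δ ≈ 0.605.
p = a·p₁ + b·p₂ ≈ (0.149, -0.676, 0.722); φ = arcsin(p_z) ≈ 46.22°, λ = atan2(p_y, p_x) ≈ -77.56°.

≈ 46°N, 78°W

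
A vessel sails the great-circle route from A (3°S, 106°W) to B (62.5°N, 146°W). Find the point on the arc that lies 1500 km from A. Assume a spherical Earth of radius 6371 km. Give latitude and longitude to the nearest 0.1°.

Convert each endpoint to a unit vector on the sphere (x = cos φ cos λ, y = cos φ sin λ, z = sin φ).
The central angle between the endpoints is δ = arccos(p₁·p₂) ≈ 1.259 rad (72.1°). The total great-circle distance is δ·R ≈ 1.259 × 6371 ≈ 8021 km, so the target fraction is f = 1500/8021 ≈ 0.187.
Interpolate at f ≈ 0.187 with slerp weights a = sin((1−f)δ)/sin δ ≈ 0.897, b = sin(fδ)/sin δ ≈ 0.245.
p = a·p₁ + b·p₂ ≈ (-0.341, -0.925, 0.170); φ = arcsin(p_z) ≈ 9.81°, λ = atan2(p_y, p_x) ≈ -110.23°.

≈ (9.8°N, 110.2°W)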